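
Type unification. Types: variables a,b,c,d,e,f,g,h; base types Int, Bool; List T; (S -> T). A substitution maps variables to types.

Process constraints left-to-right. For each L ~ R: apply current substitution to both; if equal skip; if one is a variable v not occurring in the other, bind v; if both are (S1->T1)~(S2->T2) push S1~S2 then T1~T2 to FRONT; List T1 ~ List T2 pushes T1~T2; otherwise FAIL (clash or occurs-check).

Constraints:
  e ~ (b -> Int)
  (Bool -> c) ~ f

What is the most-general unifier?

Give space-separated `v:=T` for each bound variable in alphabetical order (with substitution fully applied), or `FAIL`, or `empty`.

Answer: e:=(b -> Int) f:=(Bool -> c)

Derivation:
step 1: unify e ~ (b -> Int)  [subst: {-} | 1 pending]
  bind e := (b -> Int)
step 2: unify (Bool -> c) ~ f  [subst: {e:=(b -> Int)} | 0 pending]
  bind f := (Bool -> c)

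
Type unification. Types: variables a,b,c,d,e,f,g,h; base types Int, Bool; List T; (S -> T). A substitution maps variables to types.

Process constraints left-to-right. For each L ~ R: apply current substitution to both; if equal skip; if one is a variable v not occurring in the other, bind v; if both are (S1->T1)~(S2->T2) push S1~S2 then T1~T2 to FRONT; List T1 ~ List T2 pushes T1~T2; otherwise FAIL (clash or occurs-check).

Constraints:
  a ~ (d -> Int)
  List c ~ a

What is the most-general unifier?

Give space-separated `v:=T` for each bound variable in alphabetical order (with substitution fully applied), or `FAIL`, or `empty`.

step 1: unify a ~ (d -> Int)  [subst: {-} | 1 pending]
  bind a := (d -> Int)
step 2: unify List c ~ (d -> Int)  [subst: {a:=(d -> Int)} | 0 pending]
  clash: List c vs (d -> Int)

Answer: FAIL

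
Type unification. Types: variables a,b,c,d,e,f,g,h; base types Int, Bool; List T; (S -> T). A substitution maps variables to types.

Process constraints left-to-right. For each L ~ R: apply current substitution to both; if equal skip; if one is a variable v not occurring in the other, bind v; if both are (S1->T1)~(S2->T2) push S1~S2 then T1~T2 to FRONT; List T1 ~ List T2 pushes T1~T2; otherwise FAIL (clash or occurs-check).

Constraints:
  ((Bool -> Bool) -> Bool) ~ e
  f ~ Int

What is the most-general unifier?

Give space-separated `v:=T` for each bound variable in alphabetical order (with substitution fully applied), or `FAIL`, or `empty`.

step 1: unify ((Bool -> Bool) -> Bool) ~ e  [subst: {-} | 1 pending]
  bind e := ((Bool -> Bool) -> Bool)
step 2: unify f ~ Int  [subst: {e:=((Bool -> Bool) -> Bool)} | 0 pending]
  bind f := Int

Answer: e:=((Bool -> Bool) -> Bool) f:=Int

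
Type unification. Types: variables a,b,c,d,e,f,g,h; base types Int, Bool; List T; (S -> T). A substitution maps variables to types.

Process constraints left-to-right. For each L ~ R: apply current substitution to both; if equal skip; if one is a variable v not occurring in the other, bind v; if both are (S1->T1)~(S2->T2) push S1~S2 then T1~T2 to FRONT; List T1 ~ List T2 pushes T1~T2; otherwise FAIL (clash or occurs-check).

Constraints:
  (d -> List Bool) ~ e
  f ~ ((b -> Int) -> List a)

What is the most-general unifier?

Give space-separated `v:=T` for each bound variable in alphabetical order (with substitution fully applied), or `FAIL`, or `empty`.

Answer: e:=(d -> List Bool) f:=((b -> Int) -> List a)

Derivation:
step 1: unify (d -> List Bool) ~ e  [subst: {-} | 1 pending]
  bind e := (d -> List Bool)
step 2: unify f ~ ((b -> Int) -> List a)  [subst: {e:=(d -> List Bool)} | 0 pending]
  bind f := ((b -> Int) -> List a)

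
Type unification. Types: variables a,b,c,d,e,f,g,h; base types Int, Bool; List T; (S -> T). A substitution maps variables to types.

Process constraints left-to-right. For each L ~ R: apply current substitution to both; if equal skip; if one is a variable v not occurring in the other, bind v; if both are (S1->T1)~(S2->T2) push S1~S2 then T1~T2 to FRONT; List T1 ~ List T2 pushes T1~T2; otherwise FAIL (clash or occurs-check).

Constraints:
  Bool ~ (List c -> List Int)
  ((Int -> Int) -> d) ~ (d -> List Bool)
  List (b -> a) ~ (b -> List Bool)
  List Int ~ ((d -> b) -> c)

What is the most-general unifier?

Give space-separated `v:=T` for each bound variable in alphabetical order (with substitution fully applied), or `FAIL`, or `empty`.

step 1: unify Bool ~ (List c -> List Int)  [subst: {-} | 3 pending]
  clash: Bool vs (List c -> List Int)

Answer: FAIL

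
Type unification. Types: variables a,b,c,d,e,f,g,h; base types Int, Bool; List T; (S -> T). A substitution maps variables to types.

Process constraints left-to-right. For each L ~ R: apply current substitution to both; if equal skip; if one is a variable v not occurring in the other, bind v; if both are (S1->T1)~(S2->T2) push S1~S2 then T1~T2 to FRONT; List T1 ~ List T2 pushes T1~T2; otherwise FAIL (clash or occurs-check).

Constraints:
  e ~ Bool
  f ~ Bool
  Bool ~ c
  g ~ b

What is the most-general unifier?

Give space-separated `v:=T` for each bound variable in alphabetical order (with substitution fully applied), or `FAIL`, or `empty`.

Answer: c:=Bool e:=Bool f:=Bool g:=b

Derivation:
step 1: unify e ~ Bool  [subst: {-} | 3 pending]
  bind e := Bool
step 2: unify f ~ Bool  [subst: {e:=Bool} | 2 pending]
  bind f := Bool
step 3: unify Bool ~ c  [subst: {e:=Bool, f:=Bool} | 1 pending]
  bind c := Bool
step 4: unify g ~ b  [subst: {e:=Bool, f:=Bool, c:=Bool} | 0 pending]
  bind g := b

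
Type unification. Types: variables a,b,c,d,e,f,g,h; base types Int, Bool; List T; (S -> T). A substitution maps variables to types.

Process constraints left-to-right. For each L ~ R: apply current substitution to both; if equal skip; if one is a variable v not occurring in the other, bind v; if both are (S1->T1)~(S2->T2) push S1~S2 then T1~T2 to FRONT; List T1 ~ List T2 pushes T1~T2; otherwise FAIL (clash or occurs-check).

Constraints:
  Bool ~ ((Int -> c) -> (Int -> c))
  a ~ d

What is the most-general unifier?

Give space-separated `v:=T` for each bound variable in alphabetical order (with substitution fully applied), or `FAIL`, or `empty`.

Answer: FAIL

Derivation:
step 1: unify Bool ~ ((Int -> c) -> (Int -> c))  [subst: {-} | 1 pending]
  clash: Bool vs ((Int -> c) -> (Int -> c))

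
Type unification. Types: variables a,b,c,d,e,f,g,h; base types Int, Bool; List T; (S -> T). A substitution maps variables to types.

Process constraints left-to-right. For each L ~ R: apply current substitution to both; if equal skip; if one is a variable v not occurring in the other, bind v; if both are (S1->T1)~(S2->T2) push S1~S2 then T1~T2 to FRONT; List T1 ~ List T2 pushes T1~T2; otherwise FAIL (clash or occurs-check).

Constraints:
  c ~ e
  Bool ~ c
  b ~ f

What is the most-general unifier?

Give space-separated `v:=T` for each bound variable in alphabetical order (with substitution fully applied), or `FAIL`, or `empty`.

Answer: b:=f c:=Bool e:=Bool

Derivation:
step 1: unify c ~ e  [subst: {-} | 2 pending]
  bind c := e
step 2: unify Bool ~ e  [subst: {c:=e} | 1 pending]
  bind e := Bool
step 3: unify b ~ f  [subst: {c:=e, e:=Bool} | 0 pending]
  bind b := f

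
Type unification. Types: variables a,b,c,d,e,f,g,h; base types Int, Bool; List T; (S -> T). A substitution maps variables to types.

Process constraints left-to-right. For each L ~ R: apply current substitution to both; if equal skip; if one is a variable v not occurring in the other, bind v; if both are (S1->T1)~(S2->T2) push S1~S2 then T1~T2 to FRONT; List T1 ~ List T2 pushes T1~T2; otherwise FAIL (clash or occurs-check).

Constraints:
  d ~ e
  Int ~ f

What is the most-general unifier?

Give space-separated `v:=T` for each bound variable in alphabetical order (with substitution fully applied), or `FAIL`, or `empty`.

Answer: d:=e f:=Int

Derivation:
step 1: unify d ~ e  [subst: {-} | 1 pending]
  bind d := e
step 2: unify Int ~ f  [subst: {d:=e} | 0 pending]
  bind f := Int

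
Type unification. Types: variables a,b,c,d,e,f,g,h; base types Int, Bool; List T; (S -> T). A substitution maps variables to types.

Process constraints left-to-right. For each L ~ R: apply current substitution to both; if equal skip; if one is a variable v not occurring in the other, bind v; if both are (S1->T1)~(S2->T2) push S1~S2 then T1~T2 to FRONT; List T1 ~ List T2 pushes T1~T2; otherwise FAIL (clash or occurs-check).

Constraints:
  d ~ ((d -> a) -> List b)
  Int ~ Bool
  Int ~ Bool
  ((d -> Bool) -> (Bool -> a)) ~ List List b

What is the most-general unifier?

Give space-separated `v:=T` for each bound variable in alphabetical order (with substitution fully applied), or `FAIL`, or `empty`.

Answer: FAIL

Derivation:
step 1: unify d ~ ((d -> a) -> List b)  [subst: {-} | 3 pending]
  occurs-check fail: d in ((d -> a) -> List b)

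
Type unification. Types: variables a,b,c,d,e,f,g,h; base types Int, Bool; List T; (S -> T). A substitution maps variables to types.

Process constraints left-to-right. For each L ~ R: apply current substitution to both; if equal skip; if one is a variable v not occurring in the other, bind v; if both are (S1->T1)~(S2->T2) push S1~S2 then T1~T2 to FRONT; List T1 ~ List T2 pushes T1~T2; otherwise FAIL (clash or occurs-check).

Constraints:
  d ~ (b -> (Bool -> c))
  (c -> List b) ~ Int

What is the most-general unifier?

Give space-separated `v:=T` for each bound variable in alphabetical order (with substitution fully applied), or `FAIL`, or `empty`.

Answer: FAIL

Derivation:
step 1: unify d ~ (b -> (Bool -> c))  [subst: {-} | 1 pending]
  bind d := (b -> (Bool -> c))
step 2: unify (c -> List b) ~ Int  [subst: {d:=(b -> (Bool -> c))} | 0 pending]
  clash: (c -> List b) vs Int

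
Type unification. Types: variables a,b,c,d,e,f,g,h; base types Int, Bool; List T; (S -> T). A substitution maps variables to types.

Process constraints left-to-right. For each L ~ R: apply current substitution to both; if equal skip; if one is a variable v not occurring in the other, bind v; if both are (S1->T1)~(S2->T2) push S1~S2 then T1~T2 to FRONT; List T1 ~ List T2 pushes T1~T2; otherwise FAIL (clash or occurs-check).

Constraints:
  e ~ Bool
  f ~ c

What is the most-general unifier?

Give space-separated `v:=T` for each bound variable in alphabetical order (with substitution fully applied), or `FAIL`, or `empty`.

step 1: unify e ~ Bool  [subst: {-} | 1 pending]
  bind e := Bool
step 2: unify f ~ c  [subst: {e:=Bool} | 0 pending]
  bind f := c

Answer: e:=Bool f:=c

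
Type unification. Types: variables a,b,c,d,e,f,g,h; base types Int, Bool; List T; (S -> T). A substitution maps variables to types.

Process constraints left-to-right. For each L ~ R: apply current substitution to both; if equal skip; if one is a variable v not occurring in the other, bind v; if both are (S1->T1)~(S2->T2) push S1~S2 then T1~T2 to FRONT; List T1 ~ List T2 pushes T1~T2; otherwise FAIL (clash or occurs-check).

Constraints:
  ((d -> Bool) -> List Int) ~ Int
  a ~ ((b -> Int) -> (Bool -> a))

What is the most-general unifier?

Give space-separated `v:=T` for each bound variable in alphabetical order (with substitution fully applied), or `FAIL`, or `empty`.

Answer: FAIL

Derivation:
step 1: unify ((d -> Bool) -> List Int) ~ Int  [subst: {-} | 1 pending]
  clash: ((d -> Bool) -> List Int) vs Int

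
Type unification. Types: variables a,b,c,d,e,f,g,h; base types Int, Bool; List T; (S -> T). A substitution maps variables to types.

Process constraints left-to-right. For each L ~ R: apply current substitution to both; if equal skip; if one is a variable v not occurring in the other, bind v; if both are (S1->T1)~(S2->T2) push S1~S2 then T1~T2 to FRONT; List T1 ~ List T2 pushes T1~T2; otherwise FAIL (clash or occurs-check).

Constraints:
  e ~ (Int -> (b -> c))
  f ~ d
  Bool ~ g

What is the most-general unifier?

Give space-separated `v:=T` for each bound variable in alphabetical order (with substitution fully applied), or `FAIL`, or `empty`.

Answer: e:=(Int -> (b -> c)) f:=d g:=Bool

Derivation:
step 1: unify e ~ (Int -> (b -> c))  [subst: {-} | 2 pending]
  bind e := (Int -> (b -> c))
step 2: unify f ~ d  [subst: {e:=(Int -> (b -> c))} | 1 pending]
  bind f := d
step 3: unify Bool ~ g  [subst: {e:=(Int -> (b -> c)), f:=d} | 0 pending]
  bind g := Bool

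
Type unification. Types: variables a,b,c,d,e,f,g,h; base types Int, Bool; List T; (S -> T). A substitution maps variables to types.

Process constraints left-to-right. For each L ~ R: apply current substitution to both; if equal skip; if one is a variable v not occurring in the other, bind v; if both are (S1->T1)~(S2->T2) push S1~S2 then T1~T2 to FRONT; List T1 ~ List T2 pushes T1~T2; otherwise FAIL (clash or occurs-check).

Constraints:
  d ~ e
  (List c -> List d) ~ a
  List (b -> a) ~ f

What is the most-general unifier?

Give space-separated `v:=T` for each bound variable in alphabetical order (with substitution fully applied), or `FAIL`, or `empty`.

step 1: unify d ~ e  [subst: {-} | 2 pending]
  bind d := e
step 2: unify (List c -> List e) ~ a  [subst: {d:=e} | 1 pending]
  bind a := (List c -> List e)
step 3: unify List (b -> (List c -> List e)) ~ f  [subst: {d:=e, a:=(List c -> List e)} | 0 pending]
  bind f := List (b -> (List c -> List e))

Answer: a:=(List c -> List e) d:=e f:=List (b -> (List c -> List e))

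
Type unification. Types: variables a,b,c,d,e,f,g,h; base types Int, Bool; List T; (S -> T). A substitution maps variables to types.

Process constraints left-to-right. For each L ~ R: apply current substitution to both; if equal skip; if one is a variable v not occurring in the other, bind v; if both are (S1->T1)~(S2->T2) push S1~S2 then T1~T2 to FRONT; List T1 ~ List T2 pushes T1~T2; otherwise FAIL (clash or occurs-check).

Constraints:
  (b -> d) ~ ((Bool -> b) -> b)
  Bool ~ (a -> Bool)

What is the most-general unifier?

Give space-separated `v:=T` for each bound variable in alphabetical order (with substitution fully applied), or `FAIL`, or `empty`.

step 1: unify (b -> d) ~ ((Bool -> b) -> b)  [subst: {-} | 1 pending]
  -> decompose arrow: push b~(Bool -> b), d~b
step 2: unify b ~ (Bool -> b)  [subst: {-} | 2 pending]
  occurs-check fail: b in (Bool -> b)

Answer: FAIL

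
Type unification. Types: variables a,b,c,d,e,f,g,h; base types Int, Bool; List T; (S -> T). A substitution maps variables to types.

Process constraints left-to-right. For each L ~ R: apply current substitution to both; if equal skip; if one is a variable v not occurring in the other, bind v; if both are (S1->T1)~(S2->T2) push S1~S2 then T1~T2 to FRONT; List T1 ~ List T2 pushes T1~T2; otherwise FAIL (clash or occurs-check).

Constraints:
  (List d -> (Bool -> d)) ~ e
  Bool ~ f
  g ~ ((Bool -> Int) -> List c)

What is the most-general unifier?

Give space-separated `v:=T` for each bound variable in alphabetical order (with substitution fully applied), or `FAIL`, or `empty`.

Answer: e:=(List d -> (Bool -> d)) f:=Bool g:=((Bool -> Int) -> List c)

Derivation:
step 1: unify (List d -> (Bool -> d)) ~ e  [subst: {-} | 2 pending]
  bind e := (List d -> (Bool -> d))
step 2: unify Bool ~ f  [subst: {e:=(List d -> (Bool -> d))} | 1 pending]
  bind f := Bool
step 3: unify g ~ ((Bool -> Int) -> List c)  [subst: {e:=(List d -> (Bool -> d)), f:=Bool} | 0 pending]
  bind g := ((Bool -> Int) -> List c)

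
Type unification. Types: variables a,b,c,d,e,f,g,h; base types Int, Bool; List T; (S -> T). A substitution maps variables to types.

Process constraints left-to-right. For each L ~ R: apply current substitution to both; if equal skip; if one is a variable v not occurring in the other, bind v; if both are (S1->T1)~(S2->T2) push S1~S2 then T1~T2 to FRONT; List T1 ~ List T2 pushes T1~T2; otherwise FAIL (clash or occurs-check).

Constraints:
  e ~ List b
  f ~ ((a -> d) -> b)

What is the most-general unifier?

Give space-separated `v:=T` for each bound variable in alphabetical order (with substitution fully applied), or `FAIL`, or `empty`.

step 1: unify e ~ List b  [subst: {-} | 1 pending]
  bind e := List b
step 2: unify f ~ ((a -> d) -> b)  [subst: {e:=List b} | 0 pending]
  bind f := ((a -> d) -> b)

Answer: e:=List b f:=((a -> d) -> b)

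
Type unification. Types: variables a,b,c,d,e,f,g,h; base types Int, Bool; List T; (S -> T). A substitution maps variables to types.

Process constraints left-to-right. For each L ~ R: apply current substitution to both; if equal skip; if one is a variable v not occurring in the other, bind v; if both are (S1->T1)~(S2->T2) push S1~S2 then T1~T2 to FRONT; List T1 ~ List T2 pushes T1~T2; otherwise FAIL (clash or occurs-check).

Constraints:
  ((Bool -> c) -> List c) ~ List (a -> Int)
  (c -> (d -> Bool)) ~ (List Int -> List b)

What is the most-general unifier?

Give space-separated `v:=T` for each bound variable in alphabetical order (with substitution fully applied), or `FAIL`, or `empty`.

Answer: FAIL

Derivation:
step 1: unify ((Bool -> c) -> List c) ~ List (a -> Int)  [subst: {-} | 1 pending]
  clash: ((Bool -> c) -> List c) vs List (a -> Int)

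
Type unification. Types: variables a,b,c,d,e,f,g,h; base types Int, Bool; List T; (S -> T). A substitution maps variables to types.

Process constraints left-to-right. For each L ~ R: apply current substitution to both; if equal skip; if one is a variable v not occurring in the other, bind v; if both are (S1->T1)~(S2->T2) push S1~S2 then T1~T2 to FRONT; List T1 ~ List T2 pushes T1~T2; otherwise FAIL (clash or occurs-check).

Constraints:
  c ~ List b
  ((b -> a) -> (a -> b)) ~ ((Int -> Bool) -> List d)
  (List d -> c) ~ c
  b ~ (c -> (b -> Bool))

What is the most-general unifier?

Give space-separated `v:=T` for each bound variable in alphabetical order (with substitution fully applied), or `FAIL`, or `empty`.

step 1: unify c ~ List b  [subst: {-} | 3 pending]
  bind c := List b
step 2: unify ((b -> a) -> (a -> b)) ~ ((Int -> Bool) -> List d)  [subst: {c:=List b} | 2 pending]
  -> decompose arrow: push (b -> a)~(Int -> Bool), (a -> b)~List d
step 3: unify (b -> a) ~ (Int -> Bool)  [subst: {c:=List b} | 3 pending]
  -> decompose arrow: push b~Int, a~Bool
step 4: unify b ~ Int  [subst: {c:=List b} | 4 pending]
  bind b := Int
step 5: unify a ~ Bool  [subst: {c:=List b, b:=Int} | 3 pending]
  bind a := Bool
step 6: unify (Bool -> Int) ~ List d  [subst: {c:=List b, b:=Int, a:=Bool} | 2 pending]
  clash: (Bool -> Int) vs List d

Answer: FAIL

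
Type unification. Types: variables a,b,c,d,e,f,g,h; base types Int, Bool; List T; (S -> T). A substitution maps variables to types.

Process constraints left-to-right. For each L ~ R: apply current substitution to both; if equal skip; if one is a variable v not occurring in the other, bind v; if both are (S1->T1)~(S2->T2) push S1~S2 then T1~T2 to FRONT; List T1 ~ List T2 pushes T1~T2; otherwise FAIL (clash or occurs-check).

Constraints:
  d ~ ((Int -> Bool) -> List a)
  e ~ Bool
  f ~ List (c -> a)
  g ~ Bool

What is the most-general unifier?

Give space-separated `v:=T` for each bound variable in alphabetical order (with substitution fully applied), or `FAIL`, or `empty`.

step 1: unify d ~ ((Int -> Bool) -> List a)  [subst: {-} | 3 pending]
  bind d := ((Int -> Bool) -> List a)
step 2: unify e ~ Bool  [subst: {d:=((Int -> Bool) -> List a)} | 2 pending]
  bind e := Bool
step 3: unify f ~ List (c -> a)  [subst: {d:=((Int -> Bool) -> List a), e:=Bool} | 1 pending]
  bind f := List (c -> a)
step 4: unify g ~ Bool  [subst: {d:=((Int -> Bool) -> List a), e:=Bool, f:=List (c -> a)} | 0 pending]
  bind g := Bool

Answer: d:=((Int -> Bool) -> List a) e:=Bool f:=List (c -> a) g:=Bool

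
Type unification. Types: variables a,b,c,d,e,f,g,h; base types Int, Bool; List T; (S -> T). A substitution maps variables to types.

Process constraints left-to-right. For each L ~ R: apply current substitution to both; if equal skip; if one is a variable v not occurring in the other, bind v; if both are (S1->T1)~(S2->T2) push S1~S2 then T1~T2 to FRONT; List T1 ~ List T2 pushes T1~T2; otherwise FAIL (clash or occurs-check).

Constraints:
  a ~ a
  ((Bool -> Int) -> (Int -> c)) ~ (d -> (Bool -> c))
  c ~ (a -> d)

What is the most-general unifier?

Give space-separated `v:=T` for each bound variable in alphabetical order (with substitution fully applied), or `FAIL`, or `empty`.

step 1: unify a ~ a  [subst: {-} | 2 pending]
  -> identical, skip
step 2: unify ((Bool -> Int) -> (Int -> c)) ~ (d -> (Bool -> c))  [subst: {-} | 1 pending]
  -> decompose arrow: push (Bool -> Int)~d, (Int -> c)~(Bool -> c)
step 3: unify (Bool -> Int) ~ d  [subst: {-} | 2 pending]
  bind d := (Bool -> Int)
step 4: unify (Int -> c) ~ (Bool -> c)  [subst: {d:=(Bool -> Int)} | 1 pending]
  -> decompose arrow: push Int~Bool, c~c
step 5: unify Int ~ Bool  [subst: {d:=(Bool -> Int)} | 2 pending]
  clash: Int vs Bool

Answer: FAIL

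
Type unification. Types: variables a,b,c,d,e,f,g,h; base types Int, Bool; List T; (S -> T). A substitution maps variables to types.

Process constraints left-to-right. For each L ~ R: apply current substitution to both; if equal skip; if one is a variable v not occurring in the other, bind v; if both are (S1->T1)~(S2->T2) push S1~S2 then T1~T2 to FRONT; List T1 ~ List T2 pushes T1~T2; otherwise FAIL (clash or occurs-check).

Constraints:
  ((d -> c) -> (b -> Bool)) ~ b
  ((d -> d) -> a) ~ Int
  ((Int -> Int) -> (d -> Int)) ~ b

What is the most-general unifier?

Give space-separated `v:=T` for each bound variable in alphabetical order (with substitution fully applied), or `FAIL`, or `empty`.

step 1: unify ((d -> c) -> (b -> Bool)) ~ b  [subst: {-} | 2 pending]
  occurs-check fail

Answer: FAIL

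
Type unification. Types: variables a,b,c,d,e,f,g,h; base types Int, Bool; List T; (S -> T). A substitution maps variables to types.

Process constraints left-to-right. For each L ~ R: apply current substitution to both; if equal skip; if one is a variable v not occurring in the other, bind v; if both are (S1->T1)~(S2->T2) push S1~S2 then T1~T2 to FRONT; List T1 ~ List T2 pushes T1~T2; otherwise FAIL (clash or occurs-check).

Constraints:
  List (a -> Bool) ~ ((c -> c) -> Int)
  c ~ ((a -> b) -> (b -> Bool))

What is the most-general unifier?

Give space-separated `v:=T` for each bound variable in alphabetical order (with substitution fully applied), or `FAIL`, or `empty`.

Answer: FAIL

Derivation:
step 1: unify List (a -> Bool) ~ ((c -> c) -> Int)  [subst: {-} | 1 pending]
  clash: List (a -> Bool) vs ((c -> c) -> Int)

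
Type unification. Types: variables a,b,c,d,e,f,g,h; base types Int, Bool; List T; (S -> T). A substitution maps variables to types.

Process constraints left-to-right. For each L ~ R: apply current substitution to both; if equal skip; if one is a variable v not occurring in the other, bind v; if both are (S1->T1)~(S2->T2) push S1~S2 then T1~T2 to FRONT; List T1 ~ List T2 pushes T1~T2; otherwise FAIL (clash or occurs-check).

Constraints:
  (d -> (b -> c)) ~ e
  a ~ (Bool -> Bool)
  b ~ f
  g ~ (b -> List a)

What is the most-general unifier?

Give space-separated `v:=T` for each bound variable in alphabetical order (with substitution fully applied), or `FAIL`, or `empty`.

Answer: a:=(Bool -> Bool) b:=f e:=(d -> (f -> c)) g:=(f -> List (Bool -> Bool))

Derivation:
step 1: unify (d -> (b -> c)) ~ e  [subst: {-} | 3 pending]
  bind e := (d -> (b -> c))
step 2: unify a ~ (Bool -> Bool)  [subst: {e:=(d -> (b -> c))} | 2 pending]
  bind a := (Bool -> Bool)
step 3: unify b ~ f  [subst: {e:=(d -> (b -> c)), a:=(Bool -> Bool)} | 1 pending]
  bind b := f
step 4: unify g ~ (f -> List (Bool -> Bool))  [subst: {e:=(d -> (b -> c)), a:=(Bool -> Bool), b:=f} | 0 pending]
  bind g := (f -> List (Bool -> Bool))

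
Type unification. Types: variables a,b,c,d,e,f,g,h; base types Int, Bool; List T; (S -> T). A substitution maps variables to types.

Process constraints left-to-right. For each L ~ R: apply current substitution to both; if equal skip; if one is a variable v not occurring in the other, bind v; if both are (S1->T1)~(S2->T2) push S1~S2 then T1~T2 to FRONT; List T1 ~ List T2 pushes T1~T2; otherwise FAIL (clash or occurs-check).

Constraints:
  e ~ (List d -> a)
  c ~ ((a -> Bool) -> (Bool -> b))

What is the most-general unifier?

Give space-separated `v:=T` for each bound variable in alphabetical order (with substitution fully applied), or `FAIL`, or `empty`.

step 1: unify e ~ (List d -> a)  [subst: {-} | 1 pending]
  bind e := (List d -> a)
step 2: unify c ~ ((a -> Bool) -> (Bool -> b))  [subst: {e:=(List d -> a)} | 0 pending]
  bind c := ((a -> Bool) -> (Bool -> b))

Answer: c:=((a -> Bool) -> (Bool -> b)) e:=(List d -> a)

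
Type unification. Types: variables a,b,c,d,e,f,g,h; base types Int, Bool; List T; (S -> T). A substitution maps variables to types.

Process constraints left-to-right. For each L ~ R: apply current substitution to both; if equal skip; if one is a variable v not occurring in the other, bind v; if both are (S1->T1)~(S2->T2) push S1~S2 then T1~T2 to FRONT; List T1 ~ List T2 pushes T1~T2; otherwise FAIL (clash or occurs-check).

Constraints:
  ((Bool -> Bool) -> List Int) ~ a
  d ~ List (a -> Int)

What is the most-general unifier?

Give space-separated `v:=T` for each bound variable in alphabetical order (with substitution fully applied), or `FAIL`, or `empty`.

step 1: unify ((Bool -> Bool) -> List Int) ~ a  [subst: {-} | 1 pending]
  bind a := ((Bool -> Bool) -> List Int)
step 2: unify d ~ List (((Bool -> Bool) -> List Int) -> Int)  [subst: {a:=((Bool -> Bool) -> List Int)} | 0 pending]
  bind d := List (((Bool -> Bool) -> List Int) -> Int)

Answer: a:=((Bool -> Bool) -> List Int) d:=List (((Bool -> Bool) -> List Int) -> Int)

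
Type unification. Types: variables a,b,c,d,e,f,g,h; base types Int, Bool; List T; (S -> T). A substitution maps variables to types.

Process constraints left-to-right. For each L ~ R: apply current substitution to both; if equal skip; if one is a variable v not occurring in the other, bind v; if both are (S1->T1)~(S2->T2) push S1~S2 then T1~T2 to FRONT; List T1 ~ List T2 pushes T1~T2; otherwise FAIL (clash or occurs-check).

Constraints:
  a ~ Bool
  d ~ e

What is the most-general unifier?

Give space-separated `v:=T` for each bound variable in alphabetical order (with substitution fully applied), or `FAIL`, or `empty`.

step 1: unify a ~ Bool  [subst: {-} | 1 pending]
  bind a := Bool
step 2: unify d ~ e  [subst: {a:=Bool} | 0 pending]
  bind d := e

Answer: a:=Bool d:=e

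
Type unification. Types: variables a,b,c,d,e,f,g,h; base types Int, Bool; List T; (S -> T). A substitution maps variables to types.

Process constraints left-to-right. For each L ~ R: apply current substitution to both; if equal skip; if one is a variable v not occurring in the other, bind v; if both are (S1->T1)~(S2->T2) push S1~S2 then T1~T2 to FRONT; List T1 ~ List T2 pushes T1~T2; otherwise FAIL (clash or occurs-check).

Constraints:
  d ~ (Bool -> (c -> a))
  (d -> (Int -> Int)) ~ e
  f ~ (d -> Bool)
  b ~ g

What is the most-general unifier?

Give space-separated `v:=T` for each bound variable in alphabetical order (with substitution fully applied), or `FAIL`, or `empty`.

step 1: unify d ~ (Bool -> (c -> a))  [subst: {-} | 3 pending]
  bind d := (Bool -> (c -> a))
step 2: unify ((Bool -> (c -> a)) -> (Int -> Int)) ~ e  [subst: {d:=(Bool -> (c -> a))} | 2 pending]
  bind e := ((Bool -> (c -> a)) -> (Int -> Int))
step 3: unify f ~ ((Bool -> (c -> a)) -> Bool)  [subst: {d:=(Bool -> (c -> a)), e:=((Bool -> (c -> a)) -> (Int -> Int))} | 1 pending]
  bind f := ((Bool -> (c -> a)) -> Bool)
step 4: unify b ~ g  [subst: {d:=(Bool -> (c -> a)), e:=((Bool -> (c -> a)) -> (Int -> Int)), f:=((Bool -> (c -> a)) -> Bool)} | 0 pending]
  bind b := g

Answer: b:=g d:=(Bool -> (c -> a)) e:=((Bool -> (c -> a)) -> (Int -> Int)) f:=((Bool -> (c -> a)) -> Bool)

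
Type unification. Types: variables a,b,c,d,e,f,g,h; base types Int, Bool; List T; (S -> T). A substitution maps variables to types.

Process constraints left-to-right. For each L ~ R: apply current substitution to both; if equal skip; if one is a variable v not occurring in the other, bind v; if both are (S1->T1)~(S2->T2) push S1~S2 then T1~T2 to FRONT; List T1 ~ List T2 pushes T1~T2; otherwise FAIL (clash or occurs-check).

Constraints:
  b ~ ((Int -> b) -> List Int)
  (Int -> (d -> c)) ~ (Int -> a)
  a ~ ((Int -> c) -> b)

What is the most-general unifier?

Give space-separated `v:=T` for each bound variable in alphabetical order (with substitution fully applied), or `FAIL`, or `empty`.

step 1: unify b ~ ((Int -> b) -> List Int)  [subst: {-} | 2 pending]
  occurs-check fail: b in ((Int -> b) -> List Int)

Answer: FAIL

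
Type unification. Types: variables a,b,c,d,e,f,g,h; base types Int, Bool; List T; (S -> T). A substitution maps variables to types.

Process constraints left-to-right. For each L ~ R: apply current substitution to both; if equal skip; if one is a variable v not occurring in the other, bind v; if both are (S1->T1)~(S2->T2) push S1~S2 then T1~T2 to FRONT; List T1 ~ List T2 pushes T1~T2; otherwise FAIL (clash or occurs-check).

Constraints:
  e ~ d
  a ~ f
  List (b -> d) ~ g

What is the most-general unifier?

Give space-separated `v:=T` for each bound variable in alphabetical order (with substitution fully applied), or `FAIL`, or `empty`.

Answer: a:=f e:=d g:=List (b -> d)

Derivation:
step 1: unify e ~ d  [subst: {-} | 2 pending]
  bind e := d
step 2: unify a ~ f  [subst: {e:=d} | 1 pending]
  bind a := f
step 3: unify List (b -> d) ~ g  [subst: {e:=d, a:=f} | 0 pending]
  bind g := List (b -> d)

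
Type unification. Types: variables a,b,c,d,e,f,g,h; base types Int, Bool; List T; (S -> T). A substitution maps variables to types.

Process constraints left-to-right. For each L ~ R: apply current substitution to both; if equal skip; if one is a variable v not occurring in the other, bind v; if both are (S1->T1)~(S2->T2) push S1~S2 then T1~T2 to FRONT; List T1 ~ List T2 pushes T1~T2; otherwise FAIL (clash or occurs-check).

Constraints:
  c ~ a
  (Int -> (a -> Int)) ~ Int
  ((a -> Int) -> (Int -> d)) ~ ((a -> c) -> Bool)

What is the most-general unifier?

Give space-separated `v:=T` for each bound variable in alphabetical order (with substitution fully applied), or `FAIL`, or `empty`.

step 1: unify c ~ a  [subst: {-} | 2 pending]
  bind c := a
step 2: unify (Int -> (a -> Int)) ~ Int  [subst: {c:=a} | 1 pending]
  clash: (Int -> (a -> Int)) vs Int

Answer: FAIL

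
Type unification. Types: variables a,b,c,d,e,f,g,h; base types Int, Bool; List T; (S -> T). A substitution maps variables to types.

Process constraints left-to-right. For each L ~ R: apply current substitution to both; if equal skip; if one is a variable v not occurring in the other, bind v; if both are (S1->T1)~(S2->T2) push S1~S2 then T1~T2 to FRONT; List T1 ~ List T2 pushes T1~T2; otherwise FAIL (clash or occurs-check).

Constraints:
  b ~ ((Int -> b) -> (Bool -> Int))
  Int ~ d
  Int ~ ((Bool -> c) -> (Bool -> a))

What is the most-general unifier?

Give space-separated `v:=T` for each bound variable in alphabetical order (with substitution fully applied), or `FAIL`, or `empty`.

Answer: FAIL

Derivation:
step 1: unify b ~ ((Int -> b) -> (Bool -> Int))  [subst: {-} | 2 pending]
  occurs-check fail: b in ((Int -> b) -> (Bool -> Int))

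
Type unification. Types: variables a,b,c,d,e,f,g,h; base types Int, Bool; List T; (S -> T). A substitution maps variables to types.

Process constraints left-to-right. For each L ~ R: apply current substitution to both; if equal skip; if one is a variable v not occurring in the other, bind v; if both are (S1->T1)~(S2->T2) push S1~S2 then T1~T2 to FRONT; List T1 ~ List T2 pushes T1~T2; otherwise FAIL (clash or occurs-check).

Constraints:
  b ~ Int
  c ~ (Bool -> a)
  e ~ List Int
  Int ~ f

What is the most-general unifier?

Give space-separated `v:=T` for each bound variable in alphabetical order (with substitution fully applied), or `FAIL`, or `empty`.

Answer: b:=Int c:=(Bool -> a) e:=List Int f:=Int

Derivation:
step 1: unify b ~ Int  [subst: {-} | 3 pending]
  bind b := Int
step 2: unify c ~ (Bool -> a)  [subst: {b:=Int} | 2 pending]
  bind c := (Bool -> a)
step 3: unify e ~ List Int  [subst: {b:=Int, c:=(Bool -> a)} | 1 pending]
  bind e := List Int
step 4: unify Int ~ f  [subst: {b:=Int, c:=(Bool -> a), e:=List Int} | 0 pending]
  bind f := Int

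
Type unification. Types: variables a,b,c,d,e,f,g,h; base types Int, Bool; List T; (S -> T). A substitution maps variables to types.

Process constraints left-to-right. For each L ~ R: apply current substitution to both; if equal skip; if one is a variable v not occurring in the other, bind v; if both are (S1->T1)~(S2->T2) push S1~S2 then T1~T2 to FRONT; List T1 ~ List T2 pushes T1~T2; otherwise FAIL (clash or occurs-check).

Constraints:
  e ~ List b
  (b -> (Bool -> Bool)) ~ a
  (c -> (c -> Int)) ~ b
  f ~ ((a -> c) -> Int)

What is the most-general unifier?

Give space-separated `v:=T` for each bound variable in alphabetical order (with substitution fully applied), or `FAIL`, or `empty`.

step 1: unify e ~ List b  [subst: {-} | 3 pending]
  bind e := List b
step 2: unify (b -> (Bool -> Bool)) ~ a  [subst: {e:=List b} | 2 pending]
  bind a := (b -> (Bool -> Bool))
step 3: unify (c -> (c -> Int)) ~ b  [subst: {e:=List b, a:=(b -> (Bool -> Bool))} | 1 pending]
  bind b := (c -> (c -> Int))
step 4: unify f ~ ((((c -> (c -> Int)) -> (Bool -> Bool)) -> c) -> Int)  [subst: {e:=List b, a:=(b -> (Bool -> Bool)), b:=(c -> (c -> Int))} | 0 pending]
  bind f := ((((c -> (c -> Int)) -> (Bool -> Bool)) -> c) -> Int)

Answer: a:=((c -> (c -> Int)) -> (Bool -> Bool)) b:=(c -> (c -> Int)) e:=List (c -> (c -> Int)) f:=((((c -> (c -> Int)) -> (Bool -> Bool)) -> c) -> Int)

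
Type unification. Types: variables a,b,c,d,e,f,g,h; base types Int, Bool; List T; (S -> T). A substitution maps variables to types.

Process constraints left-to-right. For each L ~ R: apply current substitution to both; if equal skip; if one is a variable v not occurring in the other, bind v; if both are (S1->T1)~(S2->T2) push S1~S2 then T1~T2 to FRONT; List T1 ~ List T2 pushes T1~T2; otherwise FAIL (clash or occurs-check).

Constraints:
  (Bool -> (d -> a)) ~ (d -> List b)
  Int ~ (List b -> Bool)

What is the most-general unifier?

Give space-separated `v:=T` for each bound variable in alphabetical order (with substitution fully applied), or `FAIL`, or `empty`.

step 1: unify (Bool -> (d -> a)) ~ (d -> List b)  [subst: {-} | 1 pending]
  -> decompose arrow: push Bool~d, (d -> a)~List b
step 2: unify Bool ~ d  [subst: {-} | 2 pending]
  bind d := Bool
step 3: unify (Bool -> a) ~ List b  [subst: {d:=Bool} | 1 pending]
  clash: (Bool -> a) vs List b

Answer: FAIL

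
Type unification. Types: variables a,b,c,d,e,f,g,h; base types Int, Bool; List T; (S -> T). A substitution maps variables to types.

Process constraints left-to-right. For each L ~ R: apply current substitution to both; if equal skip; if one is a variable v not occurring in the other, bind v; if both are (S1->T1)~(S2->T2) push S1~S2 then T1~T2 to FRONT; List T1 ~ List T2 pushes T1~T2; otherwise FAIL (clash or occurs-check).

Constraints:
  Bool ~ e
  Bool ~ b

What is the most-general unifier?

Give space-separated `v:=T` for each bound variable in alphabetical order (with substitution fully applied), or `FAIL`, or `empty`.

step 1: unify Bool ~ e  [subst: {-} | 1 pending]
  bind e := Bool
step 2: unify Bool ~ b  [subst: {e:=Bool} | 0 pending]
  bind b := Bool

Answer: b:=Bool e:=Bool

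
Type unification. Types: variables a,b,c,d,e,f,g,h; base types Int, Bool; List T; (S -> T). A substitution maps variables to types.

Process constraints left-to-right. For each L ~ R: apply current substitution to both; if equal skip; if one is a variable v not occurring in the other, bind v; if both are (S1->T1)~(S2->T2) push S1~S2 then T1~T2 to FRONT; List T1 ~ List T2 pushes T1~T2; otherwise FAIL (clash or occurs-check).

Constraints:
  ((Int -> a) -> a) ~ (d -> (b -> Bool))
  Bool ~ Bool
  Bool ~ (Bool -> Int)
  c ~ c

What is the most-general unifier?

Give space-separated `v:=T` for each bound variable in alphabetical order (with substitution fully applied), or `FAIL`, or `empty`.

Answer: FAIL

Derivation:
step 1: unify ((Int -> a) -> a) ~ (d -> (b -> Bool))  [subst: {-} | 3 pending]
  -> decompose arrow: push (Int -> a)~d, a~(b -> Bool)
step 2: unify (Int -> a) ~ d  [subst: {-} | 4 pending]
  bind d := (Int -> a)
step 3: unify a ~ (b -> Bool)  [subst: {d:=(Int -> a)} | 3 pending]
  bind a := (b -> Bool)
step 4: unify Bool ~ Bool  [subst: {d:=(Int -> a), a:=(b -> Bool)} | 2 pending]
  -> identical, skip
step 5: unify Bool ~ (Bool -> Int)  [subst: {d:=(Int -> a), a:=(b -> Bool)} | 1 pending]
  clash: Bool vs (Bool -> Int)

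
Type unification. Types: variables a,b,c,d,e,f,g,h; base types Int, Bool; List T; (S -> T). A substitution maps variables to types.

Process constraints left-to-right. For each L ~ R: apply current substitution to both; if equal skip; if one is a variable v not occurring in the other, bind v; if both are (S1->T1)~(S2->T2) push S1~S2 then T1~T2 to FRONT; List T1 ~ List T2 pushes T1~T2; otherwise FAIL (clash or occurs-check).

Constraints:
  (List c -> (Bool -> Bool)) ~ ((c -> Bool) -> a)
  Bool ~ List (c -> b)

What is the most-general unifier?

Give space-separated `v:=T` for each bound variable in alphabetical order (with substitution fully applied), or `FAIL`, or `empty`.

Answer: FAIL

Derivation:
step 1: unify (List c -> (Bool -> Bool)) ~ ((c -> Bool) -> a)  [subst: {-} | 1 pending]
  -> decompose arrow: push List c~(c -> Bool), (Bool -> Bool)~a
step 2: unify List c ~ (c -> Bool)  [subst: {-} | 2 pending]
  clash: List c vs (c -> Bool)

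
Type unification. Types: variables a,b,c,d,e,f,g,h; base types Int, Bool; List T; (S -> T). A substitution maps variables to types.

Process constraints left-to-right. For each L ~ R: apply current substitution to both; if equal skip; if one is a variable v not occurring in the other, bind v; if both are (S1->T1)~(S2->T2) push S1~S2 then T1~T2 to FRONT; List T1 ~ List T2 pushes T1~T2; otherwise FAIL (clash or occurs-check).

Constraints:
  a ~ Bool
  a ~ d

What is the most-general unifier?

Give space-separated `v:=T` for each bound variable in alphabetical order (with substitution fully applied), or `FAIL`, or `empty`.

Answer: a:=Bool d:=Bool

Derivation:
step 1: unify a ~ Bool  [subst: {-} | 1 pending]
  bind a := Bool
step 2: unify Bool ~ d  [subst: {a:=Bool} | 0 pending]
  bind d := Bool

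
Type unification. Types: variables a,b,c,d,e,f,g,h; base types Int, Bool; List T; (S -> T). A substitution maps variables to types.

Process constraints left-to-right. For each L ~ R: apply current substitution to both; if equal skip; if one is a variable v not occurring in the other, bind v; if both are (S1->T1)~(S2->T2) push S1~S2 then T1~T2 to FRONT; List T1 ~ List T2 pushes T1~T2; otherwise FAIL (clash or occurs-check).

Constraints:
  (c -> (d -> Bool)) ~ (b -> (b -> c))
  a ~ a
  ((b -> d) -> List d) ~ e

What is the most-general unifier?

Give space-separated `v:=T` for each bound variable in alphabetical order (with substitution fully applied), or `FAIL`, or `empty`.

step 1: unify (c -> (d -> Bool)) ~ (b -> (b -> c))  [subst: {-} | 2 pending]
  -> decompose arrow: push c~b, (d -> Bool)~(b -> c)
step 2: unify c ~ b  [subst: {-} | 3 pending]
  bind c := b
step 3: unify (d -> Bool) ~ (b -> b)  [subst: {c:=b} | 2 pending]
  -> decompose arrow: push d~b, Bool~b
step 4: unify d ~ b  [subst: {c:=b} | 3 pending]
  bind d := b
step 5: unify Bool ~ b  [subst: {c:=b, d:=b} | 2 pending]
  bind b := Bool
step 6: unify a ~ a  [subst: {c:=b, d:=b, b:=Bool} | 1 pending]
  -> identical, skip
step 7: unify ((Bool -> Bool) -> List Bool) ~ e  [subst: {c:=b, d:=b, b:=Bool} | 0 pending]
  bind e := ((Bool -> Bool) -> List Bool)

Answer: b:=Bool c:=Bool d:=Bool e:=((Bool -> Bool) -> List Bool)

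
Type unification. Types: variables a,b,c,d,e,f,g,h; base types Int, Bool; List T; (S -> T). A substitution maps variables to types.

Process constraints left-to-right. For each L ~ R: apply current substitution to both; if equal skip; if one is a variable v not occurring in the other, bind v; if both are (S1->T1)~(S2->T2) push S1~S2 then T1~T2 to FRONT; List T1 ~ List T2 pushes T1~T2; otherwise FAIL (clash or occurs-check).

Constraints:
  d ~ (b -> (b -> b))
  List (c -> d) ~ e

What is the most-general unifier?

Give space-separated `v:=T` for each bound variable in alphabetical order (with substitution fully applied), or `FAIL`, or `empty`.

step 1: unify d ~ (b -> (b -> b))  [subst: {-} | 1 pending]
  bind d := (b -> (b -> b))
step 2: unify List (c -> (b -> (b -> b))) ~ e  [subst: {d:=(b -> (b -> b))} | 0 pending]
  bind e := List (c -> (b -> (b -> b)))

Answer: d:=(b -> (b -> b)) e:=List (c -> (b -> (b -> b)))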